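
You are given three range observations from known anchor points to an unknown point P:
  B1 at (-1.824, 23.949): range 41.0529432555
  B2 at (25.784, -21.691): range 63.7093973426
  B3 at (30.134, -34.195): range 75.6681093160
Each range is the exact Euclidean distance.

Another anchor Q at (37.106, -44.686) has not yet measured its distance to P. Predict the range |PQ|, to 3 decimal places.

85.994

eq1: (x + 1.824)² + (y − 23.949)² = 41.0529432555²
eq2: (x − 25.784)² + (y + 21.691)² = 63.7093973426²
eq3: (x − 30.134)² + (y + 34.195)² = 75.6681093160²
eq3−eq1, eq3−eq2 (x²,y² cancel):
  -63.916·x + 116.288·y = 2539.844214
  -8.700·x + 25.008·y = 724.733614
det = -63.916·25.008 − 116.288·-8.700 = -586.705728
x = (2539.844214·25.008 − 116.288·724.733614) / -586.705728 = 35.386391
y = (-63.916·724.733614 − 2539.844214·-8.700) / -586.705728 = 41.290596
|P − Q| = √((35.386391 − 37.106)² + (41.290596 − -44.686)²) = 85.993791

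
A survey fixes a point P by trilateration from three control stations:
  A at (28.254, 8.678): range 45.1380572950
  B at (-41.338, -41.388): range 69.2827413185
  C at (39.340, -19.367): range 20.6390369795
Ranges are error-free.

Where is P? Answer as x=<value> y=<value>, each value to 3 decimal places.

eq1: (x − 28.254)² + (y − 8.678)² = 45.1380572950²
eq2: (x + 41.338)² + (y + 41.388)² = 69.2827413185²
eq3: (x − 39.340)² + (y + 19.367)² = 20.6390369795²
eq3−eq1, eq3−eq2 (x²,y² cancel):
  -22.172·x + 56.090·y = -2660.594458
  -161.356·x − 44.042·y = -2875.047898
det = -22.172·-44.042 − 56.090·-161.356 = 10026.957264
x = (-2660.594458·-44.042 − 56.090·-2875.047898) / 10026.957264 = 27.769076
y = (-22.172·-2875.047898 − -2660.594458·-161.356) / 10026.957264 = -36.457452

x=27.769 y=-36.457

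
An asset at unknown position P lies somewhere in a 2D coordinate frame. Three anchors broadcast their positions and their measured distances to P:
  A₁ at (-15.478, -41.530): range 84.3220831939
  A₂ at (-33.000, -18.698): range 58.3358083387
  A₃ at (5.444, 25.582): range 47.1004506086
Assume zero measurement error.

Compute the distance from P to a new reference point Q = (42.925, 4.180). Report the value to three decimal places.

eq1: (x + 15.478)² + (y + 41.530)² = 84.3220831939²
eq2: (x + 33.000)² + (y + 18.698)² = 58.3358083387²
eq3: (x − 5.444)² + (y − 25.582)² = 47.1004506086²
eq3−eq1, eq3−eq2 (x²,y² cancel):
  -41.844·x − 134.224·y = -3611.527743
  -76.888·x − 88.560·y = -430.074743
det = -41.844·-88.560 − -134.224·-76.888 = -6614.510272
x = (-3611.527743·-88.560 − -134.224·-430.074743) / -6614.510272 = -39.626599
y = (-41.844·-430.074743 − -3611.527743·-76.888) / -6614.510272 = 39.260215
|P − Q| = √((-39.626599 − 42.925)² + (39.260215 − 4.180)²) = 89.696087

89.696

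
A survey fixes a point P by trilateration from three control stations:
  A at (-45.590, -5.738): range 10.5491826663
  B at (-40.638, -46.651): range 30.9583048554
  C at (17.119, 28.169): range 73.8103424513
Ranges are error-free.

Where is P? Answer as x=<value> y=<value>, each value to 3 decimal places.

x=-42.216 y=-15.733

eq1: (x + 45.590)² + (y + 5.738)² = 10.5491826663²
eq2: (x + 40.638)² + (y + 46.651)² = 30.9583048554²
eq3: (x − 17.119)² + (y − 28.169)² = 73.8103424513²
eq1−eq2, eq1−eq3 (x²,y² cancel):
  9.904·x − 81.826·y = 869.258716
  125.418·x + 67.814·y = -6361.501420
det = 9.904·67.814 − -81.826·125.418 = 10934.083124
x = (869.258716·67.814 − -81.826·-6361.501420) / 10934.083124 = -42.215547
y = (9.904·-6361.501420 − 869.258716·125.418) / 10934.083124 = -15.732915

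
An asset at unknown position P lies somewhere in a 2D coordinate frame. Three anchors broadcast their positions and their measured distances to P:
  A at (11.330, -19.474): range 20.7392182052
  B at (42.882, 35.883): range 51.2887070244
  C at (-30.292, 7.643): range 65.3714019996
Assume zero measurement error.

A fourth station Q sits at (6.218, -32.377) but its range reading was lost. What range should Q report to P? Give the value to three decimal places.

eq1: (x − 11.330)² + (y + 19.474)² = 20.7392182052²
eq2: (x − 42.882)² + (y − 35.883)² = 51.2887070244²
eq3: (x + 30.292)² + (y − 7.643)² = 65.3714019996²
eq1−eq3, eq1−eq2 (x²,y² cancel):
  -83.244·x + 54.234·y = -3374.889891
  63.104·x + 110.714·y = 418.433741
det = -83.244·110.714 − 54.234·63.104 = -12638.658552
x = (-3374.889891·110.714 − 54.234·418.433741) / -12638.658552 = 31.359412
y = (-83.244·418.433741 − -3374.889891·63.104) / -12638.658552 = -14.094609
|P − Q| = √((31.359412 − 6.218)² + (-14.094609 − -32.377)²) = 31.085952

31.086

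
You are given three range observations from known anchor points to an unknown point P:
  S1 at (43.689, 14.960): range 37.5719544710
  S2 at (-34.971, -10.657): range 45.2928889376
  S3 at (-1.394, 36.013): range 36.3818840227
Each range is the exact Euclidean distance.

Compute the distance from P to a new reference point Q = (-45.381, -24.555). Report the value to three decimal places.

59.917

eq1: (x − 43.689)² + (y − 14.960)² = 37.5719544710²
eq2: (x + 34.971)² + (y + 10.657)² = 45.2928889376²
eq3: (x + 1.394)² + (y − 36.013)² = 36.3818840227²
eq1−eq2, eq1−eq3 (x²,y² cancel):
  -157.320·x − 51.234·y = -1435.781857
  -90.166·x + 42.106·y = -745.640638
det = -157.320·42.106 − -51.234·-90.166 = -11243.680764
x = (-1435.781857·42.106 − -51.234·-745.640638) / -11243.680764 = 8.774456
y = (-157.320·-745.640638 − -1435.781857·-90.166) / -11243.680764 = 1.081009
|P − Q| = √((8.774456 − -45.381)² + (1.081009 − -24.555)²) = 59.916762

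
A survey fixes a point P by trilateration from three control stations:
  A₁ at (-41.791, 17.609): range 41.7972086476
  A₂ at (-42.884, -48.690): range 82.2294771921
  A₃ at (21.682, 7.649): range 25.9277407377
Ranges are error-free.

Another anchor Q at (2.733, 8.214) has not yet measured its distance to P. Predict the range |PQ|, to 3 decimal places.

eq1: (x + 41.791)² + (y − 17.609)² = 41.7972086476²
eq2: (x + 42.884)² + (y + 48.690)² = 82.2294771921²
eq3: (x − 21.682)² + (y − 7.649)² = 25.9277407377²
eq1−eq2, eq1−eq3 (x²,y² cancel):
  -2.186·x − 132.598·y = -2861.491275
  126.946·x − 19.920·y = -453.189326
det = -2.186·-19.920 − -132.598·126.946 = 16876.330828
x = (-2861.491275·-19.920 − -132.598·-453.189326) / 16876.330828 = -0.183161
y = (-2.186·-453.189326 − -2861.491275·126.946) / 16876.330828 = 21.583219
|P − Q| = √((-0.183161 − 2.733)² + (21.583219 − 8.214)²) = 13.683567

13.684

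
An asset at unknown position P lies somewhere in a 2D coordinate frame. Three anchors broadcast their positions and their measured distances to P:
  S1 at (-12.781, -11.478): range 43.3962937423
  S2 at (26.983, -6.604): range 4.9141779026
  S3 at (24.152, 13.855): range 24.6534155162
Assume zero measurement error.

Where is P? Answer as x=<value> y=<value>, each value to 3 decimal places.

eq1: (x + 12.781)² + (y + 11.478)² = 43.3962937423²
eq2: (x − 26.983)² + (y + 6.604)² = 4.9141779026²
eq3: (x − 24.152)² + (y − 13.855)² = 24.6534155162²
eq3−eq1, eq3−eq2 (x²,y² cancel):
  -73.866·x − 50.666·y = -1755.629098
  5.662·x − 40.918·y = 580.056728
det = -73.866·-40.918 − -50.666·5.662 = 3309.319880
x = (-1755.629098·-40.918 − -50.666·580.056728) / 3309.319880 = 30.588154
y = (-73.866·580.056728 − -1755.629098·5.662) / 3309.319880 = -9.943463

x=30.588 y=-9.943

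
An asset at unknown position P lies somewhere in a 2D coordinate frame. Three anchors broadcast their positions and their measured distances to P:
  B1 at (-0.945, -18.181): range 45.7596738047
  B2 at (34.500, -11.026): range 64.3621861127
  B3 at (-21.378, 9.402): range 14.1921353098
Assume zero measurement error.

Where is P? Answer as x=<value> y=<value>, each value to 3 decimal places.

eq1: (x + 0.945)² + (y + 18.181)² = 45.7596738047²
eq2: (x − 34.500)² + (y + 11.026)² = 64.3621861127²
eq3: (x + 21.378)² + (y − 9.402)² = 14.1921353098²
eq3−eq2, eq3−eq1 (x²,y² cancel):
  111.756·x − 40.856·y = -3174.668109
  40.866·x − 55.166·y = -2106.505744
det = 111.756·-55.166 − -40.856·40.866 = -4495.510200
x = (-3174.668109·-55.166 − -40.856·-2106.505744) / -4495.510200 = -19.813178
y = (111.756·-2106.505744 − -3174.668109·40.866) / -4495.510200 = 23.507603

x=-19.813 y=23.508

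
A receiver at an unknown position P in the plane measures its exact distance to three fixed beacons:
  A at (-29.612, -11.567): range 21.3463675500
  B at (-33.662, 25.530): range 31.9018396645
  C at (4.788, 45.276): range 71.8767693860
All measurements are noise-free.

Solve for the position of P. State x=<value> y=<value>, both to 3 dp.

eq1: (x + 29.612)² + (y + 11.567)² = 21.3463675500²
eq2: (x + 33.662)² + (y − 25.530)² = 31.9018396645²
eq3: (x − 4.788)² + (y − 45.276)² = 71.8767693860²
eq1−eq3, eq1−eq2 (x²,y² cancel):
  68.800·x + 113.686·y = -3648.427483
  -8.100·x + 74.194·y = 212.185145
det = 68.800·74.194 − 113.686·-8.100 = 6025.403800
x = (-3648.427483·74.194 − 113.686·212.185145) / 6025.403800 = -48.928490
y = (68.800·212.185145 − -3648.427483·-8.100) / 6025.403800 = -2.481813

x=-48.928 y=-2.482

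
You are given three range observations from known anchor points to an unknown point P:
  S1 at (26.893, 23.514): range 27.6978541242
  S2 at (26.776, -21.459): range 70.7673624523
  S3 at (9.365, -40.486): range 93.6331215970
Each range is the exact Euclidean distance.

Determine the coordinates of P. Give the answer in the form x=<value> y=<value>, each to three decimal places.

x=39.565 y=48.143

eq1: (x − 26.893)² + (y − 23.514)² = 27.6978541242²
eq2: (x − 26.776)² + (y + 21.459)² = 70.7673624523²
eq3: (x − 9.365)² + (y + 40.486)² = 93.6331215970²
eq2−eq3, eq2−eq1 (x²,y² cancel):
  -34.822·x − 38.054·y = -3209.765308
  0.234·x + 89.946·y = 4339.547253
det = -34.822·89.946 − -38.054·0.234 = -3123.194976
x = (-3209.765308·89.946 − -38.054·4339.547253) / -3123.194976 = 39.564747
y = (-34.822·4339.547253 − -3209.765308·0.234) / -3123.194976 = 48.143209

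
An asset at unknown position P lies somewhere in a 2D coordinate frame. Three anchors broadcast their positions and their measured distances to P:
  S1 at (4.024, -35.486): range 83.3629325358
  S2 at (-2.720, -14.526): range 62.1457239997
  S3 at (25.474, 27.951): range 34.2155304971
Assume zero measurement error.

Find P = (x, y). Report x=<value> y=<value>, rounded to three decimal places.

eq1: (x − 4.024)² + (y + 35.486)² = 83.3629325358²
eq2: (x + 2.720)² + (y + 14.526)² = 62.1457239997²
eq3: (x − 25.474)² + (y − 27.951)² = 34.2155304971²
eq3−eq2, eq3−eq1 (x²,y² cancel):
  -56.388·x − 84.954·y = -3903.168485
  -42.900·x − 126.874·y = -5933.410299
det = -56.388·-126.874 − -84.954·-42.900 = 3509.644512
x = (-3903.168485·-126.874 − -84.954·-5933.410299) / 3509.644512 = -2.523429
y = (-56.388·-5933.410299 − -3903.168485·-42.900) / 3509.644512 = 47.619413

x=-2.523 y=47.619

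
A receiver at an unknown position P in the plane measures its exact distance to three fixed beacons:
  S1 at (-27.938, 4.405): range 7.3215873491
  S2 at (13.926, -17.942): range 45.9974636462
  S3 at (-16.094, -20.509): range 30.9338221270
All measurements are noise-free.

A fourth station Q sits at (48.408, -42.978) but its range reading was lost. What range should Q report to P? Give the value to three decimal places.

eq1: (x + 27.938)² + (y − 4.405)² = 7.3215873491²
eq2: (x − 13.926)² + (y + 17.942)² = 45.9974636462²
eq3: (x + 16.094)² + (y + 20.509)² = 30.9338221270²
eq2−eq1, eq2−eq3 (x²,y² cancel):
  -83.728·x + 44.694·y = 2346.248050
  -60.040·x − 5.134·y = 1322.652387
det = -83.728·-5.134 − 44.694·-60.040 = 3113.287312
x = (2346.248050·-5.134 − 44.694·1322.652387) / 3113.287312 = -22.856953
y = (-83.728·1322.652387 − 2346.248050·-60.040) / 3113.287312 = 9.676490
|P − Q| = √((-22.856953 − 48.408)² + (9.676490 − -42.978)²) = 88.606935

88.607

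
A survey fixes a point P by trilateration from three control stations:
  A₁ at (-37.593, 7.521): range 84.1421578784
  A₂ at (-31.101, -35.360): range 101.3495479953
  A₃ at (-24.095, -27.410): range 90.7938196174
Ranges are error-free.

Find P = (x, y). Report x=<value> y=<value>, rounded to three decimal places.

eq1: (x + 37.593)² + (y − 7.521)² = 84.1421578784²
eq2: (x + 31.101)² + (y + 35.360)² = 101.3495479953²
eq3: (x + 24.095)² + (y + 27.410)² = 90.7938196174²
eq2−eq3, eq2−eq1 (x²,y² cancel):
  14.012·x + 15.900·y = 1142.488522
  -12.984·x + 85.762·y = 2444.025435
det = 14.012·85.762 − 15.900·-12.984 = 1408.142744
x = (1142.488522·85.762 − 15.900·2444.025435) / 1408.142744 = 41.985869
y = (14.012·2444.025435 − 1142.488522·-12.984) / 1408.142744 = 34.854247

x=41.986 y=34.854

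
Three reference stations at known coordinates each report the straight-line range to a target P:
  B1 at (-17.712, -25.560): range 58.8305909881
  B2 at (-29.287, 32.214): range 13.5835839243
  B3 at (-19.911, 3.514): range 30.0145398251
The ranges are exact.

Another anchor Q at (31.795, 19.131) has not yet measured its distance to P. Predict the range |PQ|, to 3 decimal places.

eq1: (x + 17.712)² + (y + 25.560)² = 58.8305909881²
eq2: (x + 29.287)² + (y − 32.214)² = 13.5835839243²
eq3: (x + 19.911)² + (y − 3.514)² = 30.0145398251²
eq1−eq3, eq1−eq2 (x²,y² cancel):
  -4.398·x + 58.148·y = 2001.933408
  -23.150·x + 115.548·y = 4204.966305
det = -4.398·115.548 − 58.148·-23.150 = 837.946096
x = (2001.933408·115.548 − 58.148·4204.966305) / 837.946096 = -15.742038
y = (-4.398·4204.966305 − 2001.933408·-23.150) / 837.946096 = 33.237599
|P − Q| = √((-15.742038 − 31.795)² + (33.237599 − 19.131)²) = 49.585947

49.586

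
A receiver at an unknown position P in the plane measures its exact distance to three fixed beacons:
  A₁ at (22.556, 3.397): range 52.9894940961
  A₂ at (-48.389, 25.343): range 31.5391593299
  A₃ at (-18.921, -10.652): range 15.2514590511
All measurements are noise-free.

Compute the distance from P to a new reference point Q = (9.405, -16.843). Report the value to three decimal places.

42.934

eq1: (x − 22.556)² + (y − 3.397)² = 52.9894940961²
eq2: (x + 48.389)² + (y − 25.343)² = 31.5391593299²
eq3: (x + 18.921)² + (y + 10.652)² = 15.2514590511²
eq3−eq2, eq3−eq1 (x²,y² cancel):
  -58.936·x + 71.990·y = 1750.182057
  82.954·x + 28.098·y = -2526.436081
det = -58.936·28.098 − 71.990·82.954 = -7627.842188
x = (1750.182057·28.098 − 71.990·-2526.436081) / -7627.842188 = -30.290971
y = (-58.936·-2526.436081 − 1750.182057·82.954) / -7627.842188 = -0.486826
|P − Q| = √((-30.290971 − 9.405)² + (-0.486826 − -16.843)²) = 42.933606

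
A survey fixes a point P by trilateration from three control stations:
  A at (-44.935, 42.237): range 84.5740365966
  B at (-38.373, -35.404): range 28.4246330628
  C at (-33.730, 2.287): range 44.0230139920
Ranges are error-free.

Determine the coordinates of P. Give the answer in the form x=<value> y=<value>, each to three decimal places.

eq1: (x + 44.935)² + (y − 42.237)² = 84.5740365966²
eq2: (x + 38.373)² + (y + 35.404)² = 28.4246330628²
eq3: (x + 33.730)² + (y − 2.287)² = 44.0230139920²
eq2−eq3, eq2−eq1 (x²,y² cancel):
  9.286·x + 75.382·y = -2713.053072
  -13.124·x + 155.282·y = -5267.619852
det = 9.286·155.282 − 75.382·-13.124 = 2431.262020
x = (-2713.053072·155.282 − 75.382·-5267.619852) / 2431.262020 = -9.955565
y = (9.286·-5267.619852 − -2713.053072·-13.124) / 2431.262020 = -34.764343

x=-9.956 y=-34.764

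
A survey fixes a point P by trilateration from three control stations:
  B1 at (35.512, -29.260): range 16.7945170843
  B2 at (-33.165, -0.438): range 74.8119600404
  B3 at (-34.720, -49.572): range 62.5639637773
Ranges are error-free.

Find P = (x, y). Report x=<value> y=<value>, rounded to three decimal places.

x=27.602 y=-44.075

eq1: (x − 35.512)² + (y + 29.260)² = 16.7945170843²
eq2: (x + 33.165)² + (y + 0.438)² = 74.8119600404²
eq3: (x + 34.720)² + (y + 49.572)² = 62.5639637773²
eq2−eq3, eq2−eq1 (x²,y² cancel):
  -3.110·x − 98.268·y = 4245.332317
  137.354·x − 57.644·y = 6331.914236
det = -3.110·-57.644 − -98.268·137.354 = 13676.775712
x = (4245.332317·-57.644 − -98.268·6331.914236) / 13676.775712 = 27.602018
y = (-3.110·6331.914236 − 4245.332317·137.354) / 13676.775712 = -44.075127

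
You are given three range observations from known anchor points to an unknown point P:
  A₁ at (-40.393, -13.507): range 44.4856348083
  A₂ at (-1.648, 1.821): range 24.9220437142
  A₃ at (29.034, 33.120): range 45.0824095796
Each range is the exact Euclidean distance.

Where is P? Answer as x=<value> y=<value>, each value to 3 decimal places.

eq1: (x + 40.393)² + (y + 13.507)² = 44.4856348083²
eq2: (x + 1.648)² + (y − 1.821)² = 24.9220437142²
eq3: (x − 29.034)² + (y − 33.120)² = 45.0824095796²
eq2−eq3, eq2−eq1 (x²,y² cancel):
  61.364·x + 62.598·y = 522.560220
  -77.490·x − 30.656·y = 450.138112
det = 61.364·-30.656 − 62.598·-77.490 = 2969.544236
x = (522.560220·-30.656 − 62.598·450.138112) / 2969.544236 = -14.883547
y = (61.364·450.138112 − 522.560220·-77.490) / 2969.544236 = 22.938020

x=-14.884 y=22.938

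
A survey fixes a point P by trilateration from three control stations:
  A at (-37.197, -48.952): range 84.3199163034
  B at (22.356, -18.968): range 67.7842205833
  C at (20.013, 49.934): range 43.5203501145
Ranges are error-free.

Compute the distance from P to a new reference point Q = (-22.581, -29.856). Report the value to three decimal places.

eq1: (x + 37.197)² + (y + 48.952)² = 84.3199163034²
eq2: (x − 22.356)² + (y + 18.968)² = 67.7842205833²
eq3: (x − 20.013)² + (y − 49.934)² = 43.5203501145²
eq3−eq1, eq3−eq2 (x²,y² cancel):
  -114.420·x − 197.772·y = -4329.836823
  4.686·x − 137.804·y = -4735.028451
det = -114.420·-137.804 − -197.772·4.686 = 16694.293272
x = (-4329.836823·-137.804 − -197.772·-4735.028451) / 16694.293272 = -20.353495
y = (-114.420·-4735.028451 − -4329.836823·4.686) / 16694.293272 = 33.668485
|P − Q| = √((-20.353495 − -22.581)² + (33.668485 − -29.856)²) = 63.563528

63.564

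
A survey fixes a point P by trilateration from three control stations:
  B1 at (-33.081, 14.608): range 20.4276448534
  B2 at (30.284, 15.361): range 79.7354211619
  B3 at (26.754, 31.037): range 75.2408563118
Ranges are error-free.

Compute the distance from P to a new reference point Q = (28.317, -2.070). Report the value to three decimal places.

82.459

eq1: (x + 33.081)² + (y − 14.608)² = 20.4276448534²
eq2: (x − 30.284)² + (y − 15.361)² = 79.7354211619²
eq3: (x − 26.754)² + (y − 31.037)² = 75.2408563118²
eq1−eq3, eq1−eq2 (x²,y² cancel):
  119.670·x + 32.858·y = -4872.572124
  126.730·x + 1.506·y = -6095.113962
det = 119.670·1.506 − 32.858·126.730 = -3983.871320
x = (-4872.572124·1.506 − 32.858·-6095.113962) / -3983.871320 = -48.429064
y = (119.670·-6095.113962 − -4872.572124·126.730) / -3983.871320 = 28.088563
|P − Q| = √((-48.429064 − 28.317)² + (28.088563 − -2.070)²) = 82.459065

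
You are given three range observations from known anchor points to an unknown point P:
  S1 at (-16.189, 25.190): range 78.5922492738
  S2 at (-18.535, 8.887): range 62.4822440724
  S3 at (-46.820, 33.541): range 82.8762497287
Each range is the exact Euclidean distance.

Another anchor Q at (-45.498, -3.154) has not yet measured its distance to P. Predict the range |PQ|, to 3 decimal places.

46.181

eq1: (x + 16.189)² + (y − 25.190)² = 78.5922492738²
eq2: (x + 18.535)² + (y − 8.887)² = 62.4822440724²
eq3: (x + 46.820)² + (y − 33.541)² = 82.8762497287²
eq1−eq3, eq1−eq2 (x²,y² cancel):
  -61.262·x + 16.702·y = 1728.760137
  -4.692·x − 32.606·y = 1798.615995
det = -61.262·-32.606 − 16.702·-4.692 = 2075.874556
x = (1728.760137·-32.606 − 16.702·1798.615995) / 2075.874556 = -41.625077
y = (-61.262·1798.615995 − 1728.760137·-4.692) / 2075.874556 = -49.172273
|P − Q| = √((-41.625077 − -45.498)² + (-49.172273 − -3.154)²) = 46.180959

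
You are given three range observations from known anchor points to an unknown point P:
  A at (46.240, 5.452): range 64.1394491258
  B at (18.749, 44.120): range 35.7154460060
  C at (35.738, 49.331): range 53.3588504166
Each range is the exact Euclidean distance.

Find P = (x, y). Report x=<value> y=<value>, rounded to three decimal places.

x=-13.506 y=28.783

eq1: (x − 46.240)² + (y − 5.452)² = 64.1394491258²
eq2: (x − 18.749)² + (y − 44.120)² = 35.7154460060²
eq3: (x − 35.738)² + (y − 49.331)² = 53.3588504166²
eq2−eq1, eq2−eq3 (x²,y² cancel):
  54.982·x − 77.336·y = -2968.513348
  33.978·x + 10.422·y = -158.921030
det = 54.982·10.422 − -77.336·33.978 = 3200.745012
x = (-2968.513348·10.422 − -77.336·-158.921030) / 3200.745012 = -13.505657
y = (54.982·-158.921030 − -2968.513348·33.978) / 3200.745012 = 28.782783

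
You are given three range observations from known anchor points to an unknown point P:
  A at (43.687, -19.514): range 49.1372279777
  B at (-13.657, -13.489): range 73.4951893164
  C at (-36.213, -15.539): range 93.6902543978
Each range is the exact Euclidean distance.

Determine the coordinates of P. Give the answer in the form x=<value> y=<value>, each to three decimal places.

eq1: (x − 43.687)² + (y + 19.514)² = 49.1372279777²
eq2: (x + 13.657)² + (y + 13.489)² = 73.4951893164²
eq3: (x + 36.213)² + (y + 15.539)² = 93.6902543978²
eq2−eq1, eq2−eq3 (x²,y² cancel):
  114.688·x − 12.050·y = 4907.959074
  -45.112·x − 4.100·y = -2191.945796
det = 114.688·-4.100 − -12.050·-45.112 = -1013.820400
x = (4907.959074·-4.100 − -12.050·-2191.945796) / -1013.820400 = 45.901206
y = (114.688·-2191.945796 − 4907.959074·-45.112) / -1013.820400 = 29.573315

x=45.901 y=29.573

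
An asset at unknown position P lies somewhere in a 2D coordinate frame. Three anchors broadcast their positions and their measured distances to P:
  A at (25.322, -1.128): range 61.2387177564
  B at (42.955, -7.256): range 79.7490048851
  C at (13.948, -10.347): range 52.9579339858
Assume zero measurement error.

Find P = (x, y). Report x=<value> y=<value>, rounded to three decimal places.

eq1: (x − 25.322)² + (y + 1.128)² = 61.2387177564²
eq2: (x − 42.955)² + (y + 7.256)² = 79.7490048851²
eq3: (x − 13.948)² + (y + 10.347)² = 52.9579339858²
eq2−eq3, eq2−eq1 (x²,y² cancel):
  -58.014·x − 6.182·y = 1959.186560
  -35.266·x + 12.256·y = 1354.417735
det = -58.014·12.256 − -6.182·-35.266 = -929.033996
x = (1959.186560·12.256 − -6.182·1354.417735) / -929.033996 = -34.858575
y = (-58.014·1354.417735 − 1959.186560·-35.266) / -929.033996 = 10.206857

x=-34.859 y=10.207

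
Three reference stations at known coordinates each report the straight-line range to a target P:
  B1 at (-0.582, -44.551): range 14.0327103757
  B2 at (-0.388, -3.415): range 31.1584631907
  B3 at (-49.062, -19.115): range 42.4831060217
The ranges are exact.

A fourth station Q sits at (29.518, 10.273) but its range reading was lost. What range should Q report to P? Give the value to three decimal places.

eq1: (x + 0.582)² + (y + 44.551)² = 14.0327103757²
eq2: (x + 0.388)² + (y + 3.415)² = 31.1584631907²
eq3: (x + 49.062)² + (y + 19.115)² = 42.4831060217²
eq3−eq1, eq3−eq2 (x²,y² cancel):
  96.960·x − 50.872·y = 820.564593
  97.348·x + 31.400·y = -1926.685831
det = 96.960·31.400 − -50.872·97.348 = 7996.831456
x = (820.564593·31.400 − -50.872·-1926.685831) / 7996.831456 = -9.034658
y = (96.960·-1926.685831 − 820.564593·97.348) / 7996.831456 = -33.349681
|P − Q| = √((-9.034658 − 29.518)² + (-33.349681 − 10.273)²) = 58.217229

58.217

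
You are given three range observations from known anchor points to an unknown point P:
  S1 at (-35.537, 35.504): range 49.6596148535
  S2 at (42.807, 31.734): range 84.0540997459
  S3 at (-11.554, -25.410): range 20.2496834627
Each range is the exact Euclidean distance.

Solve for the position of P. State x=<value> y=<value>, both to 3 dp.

x=-27.988 y=-13.578

eq1: (x + 35.537)² + (y − 35.504)² = 49.6596148535²
eq2: (x − 42.807)² + (y − 31.734)² = 84.0540997459²
eq3: (x + 11.554)² + (y + 25.410)² = 20.2496834627²
eq2−eq3, eq2−eq1 (x²,y² cancel):
  -108.722·x − 114.288·y = 4594.719015
  -156.688·x + 7.540·y = 4282.940717
det = -108.722·7.540 − -114.288·-156.688 = -18727.322024
x = (4594.719015·7.540 − -114.288·4282.940717) / -18727.322024 = -27.987606
y = (-108.722·4282.940717 − 4594.719015·-156.688) / -18727.322024 = -13.578420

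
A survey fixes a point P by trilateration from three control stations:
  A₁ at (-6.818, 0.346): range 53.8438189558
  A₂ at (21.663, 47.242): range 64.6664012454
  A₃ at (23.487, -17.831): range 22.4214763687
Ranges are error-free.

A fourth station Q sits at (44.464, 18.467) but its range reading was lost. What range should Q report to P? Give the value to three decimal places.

eq1: (x + 6.818)² + (y − 0.346)² = 53.8438189558²
eq2: (x − 21.663)² + (y − 47.242)² = 64.6664012454²
eq3: (x − 23.487)² + (y + 17.831)² = 22.4214763687²
eq3−eq2, eq3−eq1 (x²,y² cancel):
  -3.648·x + 130.146·y = -1847.512444
  -60.610·x + 36.354·y = -3219.413127
det = -3.648·36.354 − 130.146·-60.610 = 7755.529668
x = (-1847.512444·36.354 − 130.146·-3219.413127) / 7755.529668 = 45.364957
y = (-3.648·-3219.413127 − -1847.512444·-60.610) / 7755.529668 = -12.924109
|P − Q| = √((45.364957 − 44.464)² + (-12.924109 − 18.467)²) = 31.404035

31.404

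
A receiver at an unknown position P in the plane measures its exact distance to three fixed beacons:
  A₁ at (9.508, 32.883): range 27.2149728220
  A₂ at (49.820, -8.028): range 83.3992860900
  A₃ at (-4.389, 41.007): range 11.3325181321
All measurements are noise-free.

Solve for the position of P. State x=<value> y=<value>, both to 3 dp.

x=-15.297 y=44.080

eq1: (x − 9.508)² + (y − 32.883)² = 27.2149728220²
eq2: (x − 49.820)² + (y + 8.028)² = 83.3992860900²
eq3: (x + 4.389)² + (y − 41.007)² = 11.3325181321²
eq2−eq3, eq2−eq1 (x²,y² cancel):
  -108.418·x + 98.070·y = 5981.371139
  -80.624·x + 81.822·y = 4839.998744
det = -108.418·81.822 − 98.070·-80.624 = -964.181916
x = (5981.371139·81.822 − 98.070·4839.998744) / -964.181916 = -15.296981
y = (-108.418·4839.998744 − 5981.371139·-80.624) / -964.181916 = 44.079770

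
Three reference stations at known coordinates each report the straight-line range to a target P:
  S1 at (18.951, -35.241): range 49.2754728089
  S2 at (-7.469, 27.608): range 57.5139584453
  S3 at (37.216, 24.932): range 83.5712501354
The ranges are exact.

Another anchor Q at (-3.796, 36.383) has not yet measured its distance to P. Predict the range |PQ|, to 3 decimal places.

eq1: (x − 18.951)² + (y + 35.241)² = 49.2754728089²
eq2: (x + 7.469)² + (y − 27.608)² = 57.5139584453²
eq3: (x − 37.216)² + (y − 24.932)² = 83.5712501354²
eq1−eq2, eq1−eq3 (x²,y² cancel):
  -52.840·x + 125.698·y = -1662.864053
  36.530·x + 120.346·y = -4150.514831
det = -52.840·120.346 − 125.698·36.530 = -10950.830580
x = (-1662.864053·120.346 − 125.698·-4150.514831) / -10950.830580 = -29.366939
y = (-52.840·-4150.514831 − -1662.864053·36.530) / -10950.830580 = -25.574099
|P − Q| = √((-29.366939 − -3.796)² + (-25.574099 − 36.383)²) = 67.026525

67.027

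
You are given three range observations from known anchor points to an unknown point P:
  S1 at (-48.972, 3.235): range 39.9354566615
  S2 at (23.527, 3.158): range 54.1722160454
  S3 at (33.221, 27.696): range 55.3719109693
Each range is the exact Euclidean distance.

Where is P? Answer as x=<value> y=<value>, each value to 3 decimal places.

eq1: (x + 48.972)² + (y − 3.235)² = 39.9354566615²
eq2: (x − 23.527)² + (y − 3.158)² = 54.1722160454²
eq3: (x − 33.221)² + (y − 27.696)² = 55.3719109693²
eq1−eq2, eq1−eq3 (x²,y² cancel):
  144.998·x − 0.154·y = -3185.017609
  164.386·x + 48.922·y = -2009.226578
det = 144.998·48.922 − -0.154·164.386 = 7118.907600
x = (-3185.017609·48.922 − -0.154·-2009.226578) / 7118.907600 = -21.931294
y = (144.998·-2009.226578 − -3185.017609·164.386) / 7118.907600 = 32.622768

x=-21.931 y=32.623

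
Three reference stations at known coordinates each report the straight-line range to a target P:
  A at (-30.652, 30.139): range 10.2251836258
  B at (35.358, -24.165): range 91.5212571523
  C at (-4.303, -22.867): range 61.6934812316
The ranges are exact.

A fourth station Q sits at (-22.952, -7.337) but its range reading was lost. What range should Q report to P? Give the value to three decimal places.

38.656

eq1: (x + 30.652)² + (y − 30.139)² = 10.2251836258²
eq2: (x − 35.358)² + (y + 24.165)² = 91.5212571523²
eq3: (x + 4.303)² + (y + 22.867)² = 61.6934812316²
eq1−eq3, eq1−eq2 (x²,y² cancel):
  52.698·x − 106.012·y = -5008.020173
  132.020·x − 108.608·y = -8285.355167
det = 52.698·-108.608 − -106.012·132.020 = 8272.279856
x = (-5008.020173·-108.608 − -106.012·-8285.355167) / 8272.279856 = -40.428518
y = (52.698·-8285.355167 − -5008.020173·132.020) / 8272.279856 = 27.143325
|P − Q| = √((-40.428518 − -22.952)² + (27.143325 − -7.337)²) = 38.656454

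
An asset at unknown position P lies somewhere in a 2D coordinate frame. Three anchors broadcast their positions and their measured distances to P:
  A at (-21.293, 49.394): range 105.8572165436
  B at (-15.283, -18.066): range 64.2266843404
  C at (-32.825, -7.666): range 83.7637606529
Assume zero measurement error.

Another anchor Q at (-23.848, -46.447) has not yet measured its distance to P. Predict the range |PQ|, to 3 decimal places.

73.149

eq1: (x + 21.293)² + (y − 49.394)² = 105.8572165436²
eq2: (x + 15.283)² + (y + 18.066)² = 64.2266843404²
eq3: (x + 32.825)² + (y + 7.666)² = 83.7637606529²
eq1−eq2, eq1−eq3 (x²,y² cancel):
  12.020·x − 134.920·y = 4747.474673
  -23.064·x − 114.120·y = 2432.471792
det = 12.020·-114.120 − -134.920·-23.064 = -4483.517280
x = (4747.474673·-114.120 − -134.920·2432.471792) / -4483.517280 = 47.639543
y = (12.020·2432.471792 − 4747.474673·-23.064) / -4483.517280 = -30.943132
|P − Q| = √((47.639543 − -23.848)² + (-30.943132 − -46.447)²) = 73.149428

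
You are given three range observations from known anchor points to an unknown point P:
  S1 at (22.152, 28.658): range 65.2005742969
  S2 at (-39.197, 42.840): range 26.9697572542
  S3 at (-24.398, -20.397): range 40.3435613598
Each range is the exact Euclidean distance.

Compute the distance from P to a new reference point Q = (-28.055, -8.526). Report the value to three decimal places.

eq1: (x − 22.152)² + (y − 28.658)² = 65.2005742969²
eq2: (x + 39.197)² + (y − 42.840)² = 26.9697572542²
eq3: (x + 24.398)² + (y + 20.397)² = 40.3435613598²
eq2−eq3, eq2−eq1 (x²,y² cancel):
  29.598·x − 126.474·y = -3260.605533
  122.698·x − 28.364·y = -5583.425423
det = 29.598·-28.364 − -126.474·122.698 = 14678.589180
x = (-3260.605533·-28.364 − -126.474·-5583.425423) / 14678.589180 = -41.807446
y = (29.598·-5583.425423 − -3260.605533·122.698) / 14678.589180 = 15.996875
|P − Q| = √((-41.807446 − -28.055)² + (15.996875 − -8.526)²) = 28.115853

28.116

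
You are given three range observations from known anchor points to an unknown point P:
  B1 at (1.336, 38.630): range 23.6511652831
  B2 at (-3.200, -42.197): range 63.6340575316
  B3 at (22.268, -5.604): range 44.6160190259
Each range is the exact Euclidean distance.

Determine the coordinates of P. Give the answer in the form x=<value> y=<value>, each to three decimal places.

x=-13.891 y=20.533

eq1: (x − 1.336)² + (y − 38.630)² = 23.6511652831²
eq2: (x + 3.200)² + (y + 42.197)² = 63.6340575316²
eq3: (x − 22.268)² + (y + 5.604)² = 44.6160190259²
eq2−eq1, eq2−eq3 (x²,y² cancel):
  9.072·x + 161.654·y = 3193.150646
  50.936·x + 73.186·y = 795.145955
det = 9.072·73.186 − 161.654·50.936 = -7570.064752
x = (3193.150646·73.186 − 161.654·795.145955) / -7570.064752 = -13.890951
y = (9.072·795.145955 − 3193.150646·50.936) / -7570.064752 = 20.532553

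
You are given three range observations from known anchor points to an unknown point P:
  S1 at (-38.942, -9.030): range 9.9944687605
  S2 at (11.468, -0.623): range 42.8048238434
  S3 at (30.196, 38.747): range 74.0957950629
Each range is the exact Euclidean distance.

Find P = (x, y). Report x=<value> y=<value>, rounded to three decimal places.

eq1: (x + 38.942)² + (y + 9.030)² = 9.9944687605²
eq2: (x − 11.468)² + (y + 0.623)² = 42.8048238434²
eq3: (x − 30.196)² + (y − 38.747)² = 74.0957950629²
eq3−eq1, eq3−eq2 (x²,y² cancel):
  -138.276·x − 95.554·y = 4575.189279
  -37.456·x − 78.740·y = 1376.708630
det = -138.276·-78.740 − -95.554·-37.456 = 7308.781616
x = (4575.189279·-78.740 − -95.554·1376.708630) / 7308.781616 = -31.291178
y = (-138.276·1376.708630 − 4575.189279·-37.456) / 7308.781616 = -2.599267

x=-31.291 y=-2.599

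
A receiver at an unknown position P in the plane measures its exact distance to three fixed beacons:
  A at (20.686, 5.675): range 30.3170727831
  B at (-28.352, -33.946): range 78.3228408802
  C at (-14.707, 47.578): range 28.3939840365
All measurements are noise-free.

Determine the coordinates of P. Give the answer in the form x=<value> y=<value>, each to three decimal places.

eq1: (x − 20.686)² + (y − 5.675)² = 30.3170727831²
eq2: (x + 28.352)² + (y + 33.946)² = 78.3228408802²
eq3: (x + 14.707)² + (y − 47.578)² = 28.3939840365²
eq3−eq1, eq3−eq2 (x²,y² cancel):
  70.786·x − 83.806·y = -2132.752285
  -27.290·x − 163.048·y = -5852.044187
det = 70.786·-163.048 − -83.806·-27.290 = -13828.581468
x = (-2132.752285·-163.048 − -83.806·-5852.044187) / -13828.581468 = 10.318876
y = (70.786·-5852.044187 − -2132.752285·-27.290) / -13828.581468 = 34.164430

x=10.319 y=34.164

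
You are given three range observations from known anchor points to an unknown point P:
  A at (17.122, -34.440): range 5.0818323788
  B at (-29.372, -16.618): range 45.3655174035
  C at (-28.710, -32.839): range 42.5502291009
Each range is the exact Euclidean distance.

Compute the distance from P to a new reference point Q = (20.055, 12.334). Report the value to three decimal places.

eq1: (x − 17.122)² + (y + 34.440)² = 5.0818323788²
eq2: (x + 29.372)² + (y + 16.618)² = 45.3655174035²
eq3: (x + 28.710)² + (y + 32.839)² = 42.5502291009²
eq1−eq3, eq1−eq2 (x²,y² cancel):
  -91.664·x + 3.202·y = -1361.309439
  -92.988·x + 35.644·y = -2372.609325
det = -91.664·35.644 − 3.202·-92.988 = -2969.524040
x = (-1361.309439·35.644 − 3.202·-2372.609325) / -2969.524040 = 13.781811
y = (-91.664·-2372.609325 − -1361.309439·-92.988) / -2969.524040 = -30.610097
|P − Q| = √((13.781811 − 20.055)² + (-30.610097 − 12.334)²) = 43.399866

43.400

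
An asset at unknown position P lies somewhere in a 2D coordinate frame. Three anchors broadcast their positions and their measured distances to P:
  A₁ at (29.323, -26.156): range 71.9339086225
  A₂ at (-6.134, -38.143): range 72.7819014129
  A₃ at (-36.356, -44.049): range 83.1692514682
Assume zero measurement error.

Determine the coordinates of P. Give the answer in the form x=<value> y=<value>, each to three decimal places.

eq1: (x − 29.323)² + (y + 26.156)² = 71.9339086225²
eq2: (x + 6.134)² + (y + 38.143)² = 72.7819014129²
eq3: (x + 36.356)² + (y + 44.049)² = 83.1692514682²
eq2−eq1, eq2−eq3 (x²,y² cancel):
  70.914·x + 23.974·y = 174.178224
  -60.444·x − 11.812·y = 149.639515
det = 70.914·-11.812 − 23.974·-60.444 = 611.448288
x = (174.178224·-11.812 − 23.974·149.639515) / 611.448288 = -9.231935
y = (70.914·149.639515 − 174.178224·-60.444) / 611.448288 = 34.572940

x=-9.232 y=34.573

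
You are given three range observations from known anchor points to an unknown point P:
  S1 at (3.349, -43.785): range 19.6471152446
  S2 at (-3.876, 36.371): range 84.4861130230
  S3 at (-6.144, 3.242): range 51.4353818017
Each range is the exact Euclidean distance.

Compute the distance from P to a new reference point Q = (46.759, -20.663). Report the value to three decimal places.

68.147

eq1: (x − 3.349)² + (y + 43.785)² = 19.6471152446²
eq2: (x + 3.876)² + (y − 36.371)² = 84.4861130230²
eq3: (x + 6.144)² + (y − 3.242)² = 51.4353818017²
eq1−eq3, eq1−eq2 (x²,y² cancel):
  -18.986·x + 94.054·y = -4139.672090
  -14.450·x + 160.312·y = -7342.363165
det = -18.986·160.312 − 94.054·-14.450 = -1684.603332
x = (-4139.672090·160.312 − 94.054·-7342.363165) / -1684.603332 = -15.991606
y = (-18.986·-7342.363165 − -4139.672090·-14.450) / -1684.603332 = -47.241890
|P − Q| = √((-15.991606 − 46.759)² + (-47.241890 − -20.663)²) = 68.147458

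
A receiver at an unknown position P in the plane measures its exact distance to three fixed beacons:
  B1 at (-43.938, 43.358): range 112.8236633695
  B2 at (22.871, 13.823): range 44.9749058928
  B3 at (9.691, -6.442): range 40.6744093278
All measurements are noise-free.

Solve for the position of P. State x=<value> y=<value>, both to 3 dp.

eq1: (x + 43.938)² + (y − 43.358)² = 112.8236633695²
eq2: (x − 22.871)² + (y − 13.823)² = 44.9749058928²
eq3: (x − 9.691)² + (y + 6.442)² = 40.6744093278²
eq2−eq3, eq2−eq1 (x²,y² cancel):
  -26.360·x − 40.530·y = -210.408539
  -133.618·x + 59.070·y = -7610.130818
det = -26.360·59.070 − -40.530·-133.618 = -6972.622740
x = (-210.408539·59.070 − -40.530·-7610.130818) / -6972.622740 = 46.018184
y = (-26.360·-7610.130818 − -210.408539·-133.618) / -6972.622740 = -24.737991

x=46.018 y=-24.738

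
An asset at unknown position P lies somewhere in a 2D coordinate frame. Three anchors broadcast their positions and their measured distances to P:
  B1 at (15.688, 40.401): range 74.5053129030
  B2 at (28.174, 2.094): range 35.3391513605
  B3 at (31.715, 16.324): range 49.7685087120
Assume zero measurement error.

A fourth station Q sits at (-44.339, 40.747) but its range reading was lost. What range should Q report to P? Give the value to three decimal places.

102.825

eq1: (x − 15.688)² + (y − 40.401)² = 74.5053129030²
eq2: (x − 28.174)² + (y − 2.094)² = 35.3391513605²
eq3: (x − 31.715)² + (y − 16.324)² = 49.7685087120²
eq1−eq3, eq1−eq2 (x²,y² cancel):
  32.054·x − 48.154·y = 2468.097247
  24.972·x − 76.614·y = 3221.990999
det = 32.054·-76.614 − -48.154·24.972 = -1253.283468
x = (2468.097247·-76.614 − -48.154·3221.990999) / -1253.283468 = 27.080105
y = (32.054·3221.990999 − 2468.097247·24.972) / -1253.283468 = -33.228217
|P − Q| = √((27.080105 − -44.339)² + (-33.228217 − 40.747)²) = 102.825198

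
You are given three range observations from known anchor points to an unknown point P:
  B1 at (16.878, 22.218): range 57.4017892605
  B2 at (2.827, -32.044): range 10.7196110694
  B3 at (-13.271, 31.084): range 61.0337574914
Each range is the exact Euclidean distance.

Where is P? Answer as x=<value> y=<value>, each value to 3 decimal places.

x=-7.631 y=-29.689

eq1: (x − 16.878)² + (y − 22.218)² = 57.4017892605²
eq2: (x − 2.827)² + (y + 32.044)² = 10.7196110694²
eq3: (x + 13.271)² + (y − 31.084)² = 61.0337574914²
eq2−eq3, eq2−eq1 (x²,y² cancel):
  -32.196·x + 126.256·y = -3502.684860
  28.102·x + 108.524·y = -3436.358806
det = -32.196·108.524 − 126.256·28.102 = -7042.084816
x = (-3502.684860·108.524 − 126.256·-3436.358806) / -7042.084816 = -7.630630
y = (-32.196·-3436.358806 − -3502.684860·28.102) / -7042.084816 = -29.688574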